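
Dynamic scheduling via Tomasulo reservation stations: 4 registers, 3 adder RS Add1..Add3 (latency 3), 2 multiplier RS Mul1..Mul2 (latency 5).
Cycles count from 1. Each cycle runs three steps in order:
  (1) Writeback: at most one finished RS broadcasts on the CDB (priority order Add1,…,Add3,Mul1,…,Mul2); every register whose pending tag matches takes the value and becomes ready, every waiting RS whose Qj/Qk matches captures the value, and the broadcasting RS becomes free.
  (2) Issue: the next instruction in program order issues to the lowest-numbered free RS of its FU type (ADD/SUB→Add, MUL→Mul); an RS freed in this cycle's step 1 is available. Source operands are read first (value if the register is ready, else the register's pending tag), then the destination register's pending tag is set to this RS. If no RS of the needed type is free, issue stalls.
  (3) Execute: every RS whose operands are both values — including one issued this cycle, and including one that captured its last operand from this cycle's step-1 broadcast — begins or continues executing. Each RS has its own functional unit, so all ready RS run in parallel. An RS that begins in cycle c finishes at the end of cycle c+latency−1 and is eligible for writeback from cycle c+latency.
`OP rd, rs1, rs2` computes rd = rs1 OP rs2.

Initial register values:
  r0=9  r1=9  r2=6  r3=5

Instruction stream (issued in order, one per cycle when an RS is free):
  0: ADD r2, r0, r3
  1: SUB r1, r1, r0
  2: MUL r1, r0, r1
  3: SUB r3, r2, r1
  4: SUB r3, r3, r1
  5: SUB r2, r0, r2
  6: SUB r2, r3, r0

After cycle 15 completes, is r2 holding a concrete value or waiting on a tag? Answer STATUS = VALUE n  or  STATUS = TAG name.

  c1: issue ADD r2<-Add1  regs: r0:9,r1:9,r2:Add1,r3:5
  c2: issue SUB r1<-Add2  regs: r0:9,r1:Add2,r2:Add1,r3:5
  c3: issue MUL r1<-Mul1  regs: r0:9,r1:Mul1,r2:Add1,r3:5
  c4: CDB Add1=14; issue SUB r3<-Add1  regs: r0:9,r1:Mul1,r2:14,r3:Add1
  c5: CDB Add2=0; issue SUB r3<-Add2  regs: r0:9,r1:Mul1,r2:14,r3:Add2
  c6: issue SUB r2<-Add3  regs: r0:9,r1:Mul1,r2:Add3,r3:Add2
  c7: stall  regs: r0:9,r1:Mul1,r2:Add3,r3:Add2
  c8: stall  regs: r0:9,r1:Mul1,r2:Add3,r3:Add2
  c9: CDB Add3=-5; issue SUB r2<-Add3  regs: r0:9,r1:Mul1,r2:Add3,r3:Add2
  c10: CDB Mul1=0  regs: r0:9,r1:0,r2:Add3,r3:Add2
  c11: -  regs: r0:9,r1:0,r2:Add3,r3:Add2
  c12: -  regs: r0:9,r1:0,r2:Add3,r3:Add2
  c13: CDB Add1=14  regs: r0:9,r1:0,r2:Add3,r3:Add2
  c14: -  regs: r0:9,r1:0,r2:Add3,r3:Add2
  c15: -  regs: r0:9,r1:0,r2:Add3,r3:Add2

STATUS = TAG Add3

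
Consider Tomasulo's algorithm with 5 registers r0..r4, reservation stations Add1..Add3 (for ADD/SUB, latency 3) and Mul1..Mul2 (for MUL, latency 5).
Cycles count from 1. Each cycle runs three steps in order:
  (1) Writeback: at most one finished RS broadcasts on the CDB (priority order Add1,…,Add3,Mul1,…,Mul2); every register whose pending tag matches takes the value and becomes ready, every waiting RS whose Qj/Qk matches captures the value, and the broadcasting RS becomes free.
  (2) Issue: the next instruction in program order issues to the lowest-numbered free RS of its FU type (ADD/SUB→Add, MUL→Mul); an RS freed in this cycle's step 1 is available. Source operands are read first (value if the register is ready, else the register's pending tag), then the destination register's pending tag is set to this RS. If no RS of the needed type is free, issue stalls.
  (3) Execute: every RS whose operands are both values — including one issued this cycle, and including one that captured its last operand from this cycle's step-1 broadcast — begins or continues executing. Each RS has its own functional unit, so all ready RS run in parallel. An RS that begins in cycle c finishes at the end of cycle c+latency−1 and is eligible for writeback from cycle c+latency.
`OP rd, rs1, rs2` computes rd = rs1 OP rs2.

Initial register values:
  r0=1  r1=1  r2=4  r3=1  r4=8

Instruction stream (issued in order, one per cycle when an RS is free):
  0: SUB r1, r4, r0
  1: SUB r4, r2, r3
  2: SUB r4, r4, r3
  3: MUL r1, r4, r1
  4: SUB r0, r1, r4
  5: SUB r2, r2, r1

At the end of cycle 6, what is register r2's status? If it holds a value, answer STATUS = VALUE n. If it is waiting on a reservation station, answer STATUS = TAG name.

STATUS = TAG Add2

  c1: issue SUB r1<-Add1  regs: r0:1,r1:Add1,r2:4,r3:1,r4:8
  c2: issue SUB r4<-Add2  regs: r0:1,r1:Add1,r2:4,r3:1,r4:Add2
  c3: issue SUB r4<-Add3  regs: r0:1,r1:Add1,r2:4,r3:1,r4:Add3
  c4: CDB Add1=7; issue MUL r1<-Mul1  regs: r0:1,r1:Mul1,r2:4,r3:1,r4:Add3
  c5: CDB Add2=3; issue SUB r0<-Add1  regs: r0:Add1,r1:Mul1,r2:4,r3:1,r4:Add3
  c6: issue SUB r2<-Add2  regs: r0:Add1,r1:Mul1,r2:Add2,r3:1,r4:Add3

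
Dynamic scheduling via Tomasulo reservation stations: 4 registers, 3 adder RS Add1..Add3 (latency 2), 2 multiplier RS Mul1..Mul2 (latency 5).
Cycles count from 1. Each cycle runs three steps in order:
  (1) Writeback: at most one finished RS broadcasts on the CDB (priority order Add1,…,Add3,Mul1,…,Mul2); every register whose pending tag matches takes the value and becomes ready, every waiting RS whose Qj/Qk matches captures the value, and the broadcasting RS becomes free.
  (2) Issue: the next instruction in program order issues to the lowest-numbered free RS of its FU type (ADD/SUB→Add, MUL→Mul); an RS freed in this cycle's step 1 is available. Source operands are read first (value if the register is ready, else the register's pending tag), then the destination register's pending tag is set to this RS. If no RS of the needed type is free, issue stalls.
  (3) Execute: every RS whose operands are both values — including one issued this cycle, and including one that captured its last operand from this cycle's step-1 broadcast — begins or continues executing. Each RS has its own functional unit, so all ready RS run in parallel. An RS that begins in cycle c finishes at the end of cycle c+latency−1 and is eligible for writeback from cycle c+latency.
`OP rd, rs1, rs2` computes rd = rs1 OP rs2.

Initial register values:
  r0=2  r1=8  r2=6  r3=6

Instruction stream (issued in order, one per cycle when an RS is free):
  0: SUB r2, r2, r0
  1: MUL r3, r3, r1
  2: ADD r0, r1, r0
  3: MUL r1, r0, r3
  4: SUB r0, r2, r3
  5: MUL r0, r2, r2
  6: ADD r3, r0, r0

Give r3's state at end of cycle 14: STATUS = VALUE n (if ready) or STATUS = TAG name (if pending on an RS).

cycle 1: issue SUB r2<-Add1 // r0:2,r1:8,r2:Add1,r3:6
cycle 2: issue MUL r3<-Mul1 // r0:2,r1:8,r2:Add1,r3:Mul1
cycle 3: CDB Add1=4; issue ADD r0<-Add1 // r0:Add1,r1:8,r2:4,r3:Mul1
cycle 4: issue MUL r1<-Mul2 // r0:Add1,r1:Mul2,r2:4,r3:Mul1
cycle 5: CDB Add1=10; issue SUB r0<-Add1 // r0:Add1,r1:Mul2,r2:4,r3:Mul1
cycle 6: stall // r0:Add1,r1:Mul2,r2:4,r3:Mul1
cycle 7: CDB Mul1=48; issue MUL r0<-Mul1 // r0:Mul1,r1:Mul2,r2:4,r3:48
cycle 8: issue ADD r3<-Add2 // r0:Mul1,r1:Mul2,r2:4,r3:Add2
cycle 9: CDB Add1=-44 // r0:Mul1,r1:Mul2,r2:4,r3:Add2
cycle 10: - // r0:Mul1,r1:Mul2,r2:4,r3:Add2
cycle 11: - // r0:Mul1,r1:Mul2,r2:4,r3:Add2
cycle 12: CDB Mul1=16 // r0:16,r1:Mul2,r2:4,r3:Add2
cycle 13: CDB Mul2=480 // r0:16,r1:480,r2:4,r3:Add2
cycle 14: CDB Add2=32 // r0:16,r1:480,r2:4,r3:32

STATUS = VALUE 32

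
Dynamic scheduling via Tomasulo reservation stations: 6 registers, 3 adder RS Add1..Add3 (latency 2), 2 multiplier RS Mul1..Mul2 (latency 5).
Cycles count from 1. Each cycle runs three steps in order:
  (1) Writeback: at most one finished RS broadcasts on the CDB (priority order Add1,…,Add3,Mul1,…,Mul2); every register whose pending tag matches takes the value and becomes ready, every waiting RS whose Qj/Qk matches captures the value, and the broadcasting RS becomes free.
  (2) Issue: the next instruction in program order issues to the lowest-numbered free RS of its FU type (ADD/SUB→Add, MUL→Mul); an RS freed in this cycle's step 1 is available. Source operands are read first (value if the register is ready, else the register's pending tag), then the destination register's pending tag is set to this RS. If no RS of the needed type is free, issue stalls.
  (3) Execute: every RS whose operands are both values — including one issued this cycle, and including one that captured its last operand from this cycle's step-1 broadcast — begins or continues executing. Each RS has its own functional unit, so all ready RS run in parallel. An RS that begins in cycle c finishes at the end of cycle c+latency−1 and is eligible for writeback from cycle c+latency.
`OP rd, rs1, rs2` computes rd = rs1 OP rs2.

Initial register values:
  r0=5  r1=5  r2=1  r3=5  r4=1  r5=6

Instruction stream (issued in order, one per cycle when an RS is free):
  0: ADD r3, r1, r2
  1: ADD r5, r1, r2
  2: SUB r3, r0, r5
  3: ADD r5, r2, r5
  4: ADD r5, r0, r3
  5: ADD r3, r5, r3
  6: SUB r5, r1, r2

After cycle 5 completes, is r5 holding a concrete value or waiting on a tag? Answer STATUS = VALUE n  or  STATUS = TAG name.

c1: issue ADD r3<-Add1 | r0:5,r1:5,r2:1,r3:Add1,r4:1,r5:6
c2: issue ADD r5<-Add2 | r0:5,r1:5,r2:1,r3:Add1,r4:1,r5:Add2
c3: CDB Add1=6; issue SUB r3<-Add1 | r0:5,r1:5,r2:1,r3:Add1,r4:1,r5:Add2
c4: CDB Add2=6; issue ADD r5<-Add2 | r0:5,r1:5,r2:1,r3:Add1,r4:1,r5:Add2
c5: issue ADD r5<-Add3 | r0:5,r1:5,r2:1,r3:Add1,r4:1,r5:Add3

STATUS = TAG Add3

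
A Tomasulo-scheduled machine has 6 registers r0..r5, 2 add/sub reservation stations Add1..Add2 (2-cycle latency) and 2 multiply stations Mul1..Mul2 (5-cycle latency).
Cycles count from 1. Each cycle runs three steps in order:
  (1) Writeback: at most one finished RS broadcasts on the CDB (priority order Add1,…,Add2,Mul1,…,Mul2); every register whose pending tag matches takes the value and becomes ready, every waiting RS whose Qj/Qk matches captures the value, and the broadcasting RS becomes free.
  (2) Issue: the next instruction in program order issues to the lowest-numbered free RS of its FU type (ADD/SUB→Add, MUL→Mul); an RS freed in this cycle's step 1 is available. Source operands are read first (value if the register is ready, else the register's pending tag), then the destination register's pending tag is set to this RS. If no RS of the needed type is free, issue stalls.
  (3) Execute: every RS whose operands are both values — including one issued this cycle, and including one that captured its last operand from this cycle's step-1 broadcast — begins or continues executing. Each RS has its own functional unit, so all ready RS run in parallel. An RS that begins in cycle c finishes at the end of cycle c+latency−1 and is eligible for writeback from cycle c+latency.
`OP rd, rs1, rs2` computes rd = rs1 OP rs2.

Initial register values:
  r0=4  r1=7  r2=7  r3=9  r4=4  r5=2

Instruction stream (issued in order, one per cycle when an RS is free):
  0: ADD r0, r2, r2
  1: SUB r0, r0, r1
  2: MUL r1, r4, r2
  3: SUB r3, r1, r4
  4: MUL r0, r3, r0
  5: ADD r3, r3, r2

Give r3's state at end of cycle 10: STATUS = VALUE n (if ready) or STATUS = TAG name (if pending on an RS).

cycle 1: issue ADD r0<-Add1 // r0:Add1,r1:7,r2:7,r3:9,r4:4,r5:2
cycle 2: issue SUB r0<-Add2 // r0:Add2,r1:7,r2:7,r3:9,r4:4,r5:2
cycle 3: CDB Add1=14; issue MUL r1<-Mul1 // r0:Add2,r1:Mul1,r2:7,r3:9,r4:4,r5:2
cycle 4: issue SUB r3<-Add1 // r0:Add2,r1:Mul1,r2:7,r3:Add1,r4:4,r5:2
cycle 5: CDB Add2=7; issue MUL r0<-Mul2 // r0:Mul2,r1:Mul1,r2:7,r3:Add1,r4:4,r5:2
cycle 6: issue ADD r3<-Add2 // r0:Mul2,r1:Mul1,r2:7,r3:Add2,r4:4,r5:2
cycle 7: - // r0:Mul2,r1:Mul1,r2:7,r3:Add2,r4:4,r5:2
cycle 8: CDB Mul1=28 // r0:Mul2,r1:28,r2:7,r3:Add2,r4:4,r5:2
cycle 9: - // r0:Mul2,r1:28,r2:7,r3:Add2,r4:4,r5:2
cycle 10: CDB Add1=24 // r0:Mul2,r1:28,r2:7,r3:Add2,r4:4,r5:2

STATUS = TAG Add2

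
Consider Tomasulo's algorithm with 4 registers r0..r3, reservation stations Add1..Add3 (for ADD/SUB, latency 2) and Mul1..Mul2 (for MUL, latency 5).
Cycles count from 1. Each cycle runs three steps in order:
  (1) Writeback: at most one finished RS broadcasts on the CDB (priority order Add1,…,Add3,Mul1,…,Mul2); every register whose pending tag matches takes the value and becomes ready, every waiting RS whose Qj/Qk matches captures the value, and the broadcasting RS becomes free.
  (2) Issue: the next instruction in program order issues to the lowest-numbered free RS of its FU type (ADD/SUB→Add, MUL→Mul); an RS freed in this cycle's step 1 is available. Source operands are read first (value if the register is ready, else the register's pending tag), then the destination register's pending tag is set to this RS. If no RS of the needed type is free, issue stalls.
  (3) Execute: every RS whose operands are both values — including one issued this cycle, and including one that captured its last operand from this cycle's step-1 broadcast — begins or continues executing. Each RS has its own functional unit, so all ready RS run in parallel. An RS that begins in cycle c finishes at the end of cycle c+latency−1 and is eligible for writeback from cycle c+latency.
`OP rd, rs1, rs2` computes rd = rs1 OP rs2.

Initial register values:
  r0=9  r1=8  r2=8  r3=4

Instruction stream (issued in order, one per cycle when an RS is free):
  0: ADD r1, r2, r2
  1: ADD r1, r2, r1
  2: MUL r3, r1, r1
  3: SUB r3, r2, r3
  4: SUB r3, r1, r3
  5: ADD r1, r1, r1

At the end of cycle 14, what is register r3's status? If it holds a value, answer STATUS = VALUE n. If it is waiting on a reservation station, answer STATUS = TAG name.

STATUS = VALUE 592

  c1: issue ADD r1<-Add1  regs: r0:9,r1:Add1,r2:8,r3:4
  c2: issue ADD r1<-Add2  regs: r0:9,r1:Add2,r2:8,r3:4
  c3: CDB Add1=16; issue MUL r3<-Mul1  regs: r0:9,r1:Add2,r2:8,r3:Mul1
  c4: issue SUB r3<-Add1  regs: r0:9,r1:Add2,r2:8,r3:Add1
  c5: CDB Add2=24; issue SUB r3<-Add2  regs: r0:9,r1:24,r2:8,r3:Add2
  c6: issue ADD r1<-Add3  regs: r0:9,r1:Add3,r2:8,r3:Add2
  c7: -  regs: r0:9,r1:Add3,r2:8,r3:Add2
  c8: CDB Add3=48  regs: r0:9,r1:48,r2:8,r3:Add2
  c9: -  regs: r0:9,r1:48,r2:8,r3:Add2
  c10: CDB Mul1=576  regs: r0:9,r1:48,r2:8,r3:Add2
  c11: -  regs: r0:9,r1:48,r2:8,r3:Add2
  c12: CDB Add1=-568  regs: r0:9,r1:48,r2:8,r3:Add2
  c13: -  regs: r0:9,r1:48,r2:8,r3:Add2
  c14: CDB Add2=592  regs: r0:9,r1:48,r2:8,r3:592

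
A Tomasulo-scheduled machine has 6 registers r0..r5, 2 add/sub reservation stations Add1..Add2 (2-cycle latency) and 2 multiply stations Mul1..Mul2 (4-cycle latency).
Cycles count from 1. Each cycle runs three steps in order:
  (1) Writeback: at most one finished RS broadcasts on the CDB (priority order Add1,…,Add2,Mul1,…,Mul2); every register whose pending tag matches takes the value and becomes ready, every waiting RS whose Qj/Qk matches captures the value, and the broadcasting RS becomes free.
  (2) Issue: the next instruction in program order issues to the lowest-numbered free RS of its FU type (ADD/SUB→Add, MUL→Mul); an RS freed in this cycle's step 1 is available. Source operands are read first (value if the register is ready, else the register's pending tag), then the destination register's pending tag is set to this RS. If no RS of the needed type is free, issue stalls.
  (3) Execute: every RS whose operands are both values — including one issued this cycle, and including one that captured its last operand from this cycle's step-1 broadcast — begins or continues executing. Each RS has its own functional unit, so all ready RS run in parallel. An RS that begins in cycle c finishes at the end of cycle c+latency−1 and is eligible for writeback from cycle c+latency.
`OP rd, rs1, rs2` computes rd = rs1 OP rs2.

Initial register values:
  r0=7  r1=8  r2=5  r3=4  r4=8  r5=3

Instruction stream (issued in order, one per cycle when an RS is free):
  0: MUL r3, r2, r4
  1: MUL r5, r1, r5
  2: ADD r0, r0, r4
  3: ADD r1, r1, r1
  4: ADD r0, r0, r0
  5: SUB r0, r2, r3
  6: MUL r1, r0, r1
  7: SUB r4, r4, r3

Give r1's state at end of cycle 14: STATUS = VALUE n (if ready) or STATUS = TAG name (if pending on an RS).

STATUS = VALUE -560

  c1: issue MUL r3<-Mul1  regs: r0:7,r1:8,r2:5,r3:Mul1,r4:8,r5:3
  c2: issue MUL r5<-Mul2  regs: r0:7,r1:8,r2:5,r3:Mul1,r4:8,r5:Mul2
  c3: issue ADD r0<-Add1  regs: r0:Add1,r1:8,r2:5,r3:Mul1,r4:8,r5:Mul2
  c4: issue ADD r1<-Add2  regs: r0:Add1,r1:Add2,r2:5,r3:Mul1,r4:8,r5:Mul2
  c5: CDB Add1=15; issue ADD r0<-Add1  regs: r0:Add1,r1:Add2,r2:5,r3:Mul1,r4:8,r5:Mul2
  c6: CDB Add2=16; issue SUB r0<-Add2  regs: r0:Add2,r1:16,r2:5,r3:Mul1,r4:8,r5:Mul2
  c7: CDB Add1=30; stall  regs: r0:Add2,r1:16,r2:5,r3:Mul1,r4:8,r5:Mul2
  c8: CDB Mul1=40; issue MUL r1<-Mul1  regs: r0:Add2,r1:Mul1,r2:5,r3:40,r4:8,r5:Mul2
  c9: CDB Mul2=24; issue SUB r4<-Add1  regs: r0:Add2,r1:Mul1,r2:5,r3:40,r4:Add1,r5:24
  c10: CDB Add2=-35  regs: r0:-35,r1:Mul1,r2:5,r3:40,r4:Add1,r5:24
  c11: CDB Add1=-32  regs: r0:-35,r1:Mul1,r2:5,r3:40,r4:-32,r5:24
  c12: -  regs: r0:-35,r1:Mul1,r2:5,r3:40,r4:-32,r5:24
  c13: -  regs: r0:-35,r1:Mul1,r2:5,r3:40,r4:-32,r5:24
  c14: CDB Mul1=-560  regs: r0:-35,r1:-560,r2:5,r3:40,r4:-32,r5:24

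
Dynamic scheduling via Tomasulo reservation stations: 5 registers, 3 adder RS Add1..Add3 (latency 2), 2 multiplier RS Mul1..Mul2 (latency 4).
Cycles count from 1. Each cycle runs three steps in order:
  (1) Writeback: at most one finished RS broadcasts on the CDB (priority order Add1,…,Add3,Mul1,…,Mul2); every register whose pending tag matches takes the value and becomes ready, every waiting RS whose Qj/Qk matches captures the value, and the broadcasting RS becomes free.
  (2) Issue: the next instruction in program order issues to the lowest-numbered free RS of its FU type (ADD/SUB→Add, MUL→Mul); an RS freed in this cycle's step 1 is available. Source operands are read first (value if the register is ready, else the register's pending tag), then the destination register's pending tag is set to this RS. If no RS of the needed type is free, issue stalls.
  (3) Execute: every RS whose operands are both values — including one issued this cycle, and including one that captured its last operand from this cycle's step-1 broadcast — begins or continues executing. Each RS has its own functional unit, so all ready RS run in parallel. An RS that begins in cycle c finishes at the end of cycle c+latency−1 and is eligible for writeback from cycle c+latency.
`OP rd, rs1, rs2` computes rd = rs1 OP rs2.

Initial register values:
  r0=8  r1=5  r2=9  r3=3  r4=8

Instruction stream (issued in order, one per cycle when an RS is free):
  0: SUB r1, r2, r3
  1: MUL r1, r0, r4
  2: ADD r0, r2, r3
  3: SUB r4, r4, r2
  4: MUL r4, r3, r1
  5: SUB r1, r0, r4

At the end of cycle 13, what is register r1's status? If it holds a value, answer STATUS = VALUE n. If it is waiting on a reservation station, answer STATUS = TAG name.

c1: issue SUB r1<-Add1 | r0:8,r1:Add1,r2:9,r3:3,r4:8
c2: issue MUL r1<-Mul1 | r0:8,r1:Mul1,r2:9,r3:3,r4:8
c3: CDB Add1=6; issue ADD r0<-Add1 | r0:Add1,r1:Mul1,r2:9,r3:3,r4:8
c4: issue SUB r4<-Add2 | r0:Add1,r1:Mul1,r2:9,r3:3,r4:Add2
c5: CDB Add1=12; issue MUL r4<-Mul2 | r0:12,r1:Mul1,r2:9,r3:3,r4:Mul2
c6: CDB Add2=-1; issue SUB r1<-Add1 | r0:12,r1:Add1,r2:9,r3:3,r4:Mul2
c7: CDB Mul1=64 | r0:12,r1:Add1,r2:9,r3:3,r4:Mul2
c8: - | r0:12,r1:Add1,r2:9,r3:3,r4:Mul2
c9: - | r0:12,r1:Add1,r2:9,r3:3,r4:Mul2
c10: - | r0:12,r1:Add1,r2:9,r3:3,r4:Mul2
c11: CDB Mul2=192 | r0:12,r1:Add1,r2:9,r3:3,r4:192
c12: - | r0:12,r1:Add1,r2:9,r3:3,r4:192
c13: CDB Add1=-180 | r0:12,r1:-180,r2:9,r3:3,r4:192

STATUS = VALUE -180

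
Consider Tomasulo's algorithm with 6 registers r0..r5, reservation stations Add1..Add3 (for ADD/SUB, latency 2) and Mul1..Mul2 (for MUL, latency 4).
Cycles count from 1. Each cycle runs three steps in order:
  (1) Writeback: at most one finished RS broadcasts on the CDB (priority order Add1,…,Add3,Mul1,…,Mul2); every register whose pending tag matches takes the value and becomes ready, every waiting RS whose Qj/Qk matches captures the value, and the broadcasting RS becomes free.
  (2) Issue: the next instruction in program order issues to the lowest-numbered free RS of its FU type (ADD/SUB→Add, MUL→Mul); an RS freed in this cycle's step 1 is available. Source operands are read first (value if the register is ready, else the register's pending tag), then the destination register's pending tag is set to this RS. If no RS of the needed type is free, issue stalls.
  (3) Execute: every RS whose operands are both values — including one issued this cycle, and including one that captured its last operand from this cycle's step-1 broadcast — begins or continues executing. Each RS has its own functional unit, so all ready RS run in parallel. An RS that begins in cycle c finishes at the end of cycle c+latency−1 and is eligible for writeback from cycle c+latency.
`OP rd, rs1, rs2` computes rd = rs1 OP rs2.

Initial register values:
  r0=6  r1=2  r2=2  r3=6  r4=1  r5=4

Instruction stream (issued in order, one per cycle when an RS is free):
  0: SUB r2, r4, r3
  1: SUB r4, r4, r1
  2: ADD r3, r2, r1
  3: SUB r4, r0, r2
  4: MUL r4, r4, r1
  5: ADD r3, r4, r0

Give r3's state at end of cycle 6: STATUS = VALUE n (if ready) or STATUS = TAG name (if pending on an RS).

STATUS = TAG Add1

cycle 1: issue SUB r2<-Add1 // r0:6,r1:2,r2:Add1,r3:6,r4:1,r5:4
cycle 2: issue SUB r4<-Add2 // r0:6,r1:2,r2:Add1,r3:6,r4:Add2,r5:4
cycle 3: CDB Add1=-5; issue ADD r3<-Add1 // r0:6,r1:2,r2:-5,r3:Add1,r4:Add2,r5:4
cycle 4: CDB Add2=-1; issue SUB r4<-Add2 // r0:6,r1:2,r2:-5,r3:Add1,r4:Add2,r5:4
cycle 5: CDB Add1=-3; issue MUL r4<-Mul1 // r0:6,r1:2,r2:-5,r3:-3,r4:Mul1,r5:4
cycle 6: CDB Add2=11; issue ADD r3<-Add1 // r0:6,r1:2,r2:-5,r3:Add1,r4:Mul1,r5:4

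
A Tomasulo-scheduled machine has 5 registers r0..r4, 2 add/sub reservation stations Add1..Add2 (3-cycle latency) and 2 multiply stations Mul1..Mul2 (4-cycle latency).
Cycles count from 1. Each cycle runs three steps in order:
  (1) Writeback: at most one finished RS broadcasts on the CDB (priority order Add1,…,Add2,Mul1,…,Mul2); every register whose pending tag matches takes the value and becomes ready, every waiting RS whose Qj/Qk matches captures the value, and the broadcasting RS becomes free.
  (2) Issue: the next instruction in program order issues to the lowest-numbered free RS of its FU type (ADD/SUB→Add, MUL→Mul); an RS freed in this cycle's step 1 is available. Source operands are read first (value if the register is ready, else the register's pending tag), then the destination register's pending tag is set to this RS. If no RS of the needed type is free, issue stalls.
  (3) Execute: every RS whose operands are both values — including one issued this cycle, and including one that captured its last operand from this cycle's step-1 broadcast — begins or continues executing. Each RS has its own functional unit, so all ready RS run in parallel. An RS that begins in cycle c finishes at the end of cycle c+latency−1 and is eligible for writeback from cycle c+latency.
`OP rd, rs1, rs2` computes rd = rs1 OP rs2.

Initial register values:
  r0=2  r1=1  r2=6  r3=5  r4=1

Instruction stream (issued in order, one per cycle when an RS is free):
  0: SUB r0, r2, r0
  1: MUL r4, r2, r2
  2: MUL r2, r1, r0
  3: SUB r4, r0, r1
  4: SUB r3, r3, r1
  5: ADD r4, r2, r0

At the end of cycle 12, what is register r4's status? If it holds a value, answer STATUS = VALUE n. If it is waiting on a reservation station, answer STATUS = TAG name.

cycle 1: issue SUB r0<-Add1 // r0:Add1,r1:1,r2:6,r3:5,r4:1
cycle 2: issue MUL r4<-Mul1 // r0:Add1,r1:1,r2:6,r3:5,r4:Mul1
cycle 3: issue MUL r2<-Mul2 // r0:Add1,r1:1,r2:Mul2,r3:5,r4:Mul1
cycle 4: CDB Add1=4; issue SUB r4<-Add1 // r0:4,r1:1,r2:Mul2,r3:5,r4:Add1
cycle 5: issue SUB r3<-Add2 // r0:4,r1:1,r2:Mul2,r3:Add2,r4:Add1
cycle 6: CDB Mul1=36; stall // r0:4,r1:1,r2:Mul2,r3:Add2,r4:Add1
cycle 7: CDB Add1=3; issue ADD r4<-Add1 // r0:4,r1:1,r2:Mul2,r3:Add2,r4:Add1
cycle 8: CDB Add2=4 // r0:4,r1:1,r2:Mul2,r3:4,r4:Add1
cycle 9: CDB Mul2=4 // r0:4,r1:1,r2:4,r3:4,r4:Add1
cycle 10: - // r0:4,r1:1,r2:4,r3:4,r4:Add1
cycle 11: - // r0:4,r1:1,r2:4,r3:4,r4:Add1
cycle 12: CDB Add1=8 // r0:4,r1:1,r2:4,r3:4,r4:8

STATUS = VALUE 8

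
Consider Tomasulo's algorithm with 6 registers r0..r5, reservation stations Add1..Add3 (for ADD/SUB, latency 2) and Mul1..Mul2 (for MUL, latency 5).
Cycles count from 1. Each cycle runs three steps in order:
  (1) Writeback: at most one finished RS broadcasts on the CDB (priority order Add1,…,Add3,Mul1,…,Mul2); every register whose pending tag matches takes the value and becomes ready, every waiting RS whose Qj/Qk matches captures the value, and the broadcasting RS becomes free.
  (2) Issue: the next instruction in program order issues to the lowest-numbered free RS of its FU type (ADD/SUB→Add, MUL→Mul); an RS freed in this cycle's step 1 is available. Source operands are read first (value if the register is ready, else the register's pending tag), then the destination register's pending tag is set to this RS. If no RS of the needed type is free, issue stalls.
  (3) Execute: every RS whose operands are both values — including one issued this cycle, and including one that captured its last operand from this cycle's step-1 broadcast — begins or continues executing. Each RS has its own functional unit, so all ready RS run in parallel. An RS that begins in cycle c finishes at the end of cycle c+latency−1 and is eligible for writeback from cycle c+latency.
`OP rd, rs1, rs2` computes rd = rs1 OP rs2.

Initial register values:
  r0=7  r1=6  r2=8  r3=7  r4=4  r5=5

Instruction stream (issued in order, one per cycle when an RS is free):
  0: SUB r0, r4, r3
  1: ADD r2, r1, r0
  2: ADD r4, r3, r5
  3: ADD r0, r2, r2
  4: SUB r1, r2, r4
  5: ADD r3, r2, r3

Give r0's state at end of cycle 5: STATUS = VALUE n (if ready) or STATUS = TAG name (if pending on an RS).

STATUS = TAG Add3

c1: issue SUB r0<-Add1 | r0:Add1,r1:6,r2:8,r3:7,r4:4,r5:5
c2: issue ADD r2<-Add2 | r0:Add1,r1:6,r2:Add2,r3:7,r4:4,r5:5
c3: CDB Add1=-3; issue ADD r4<-Add1 | r0:-3,r1:6,r2:Add2,r3:7,r4:Add1,r5:5
c4: issue ADD r0<-Add3 | r0:Add3,r1:6,r2:Add2,r3:7,r4:Add1,r5:5
c5: CDB Add1=12; issue SUB r1<-Add1 | r0:Add3,r1:Add1,r2:Add2,r3:7,r4:12,r5:5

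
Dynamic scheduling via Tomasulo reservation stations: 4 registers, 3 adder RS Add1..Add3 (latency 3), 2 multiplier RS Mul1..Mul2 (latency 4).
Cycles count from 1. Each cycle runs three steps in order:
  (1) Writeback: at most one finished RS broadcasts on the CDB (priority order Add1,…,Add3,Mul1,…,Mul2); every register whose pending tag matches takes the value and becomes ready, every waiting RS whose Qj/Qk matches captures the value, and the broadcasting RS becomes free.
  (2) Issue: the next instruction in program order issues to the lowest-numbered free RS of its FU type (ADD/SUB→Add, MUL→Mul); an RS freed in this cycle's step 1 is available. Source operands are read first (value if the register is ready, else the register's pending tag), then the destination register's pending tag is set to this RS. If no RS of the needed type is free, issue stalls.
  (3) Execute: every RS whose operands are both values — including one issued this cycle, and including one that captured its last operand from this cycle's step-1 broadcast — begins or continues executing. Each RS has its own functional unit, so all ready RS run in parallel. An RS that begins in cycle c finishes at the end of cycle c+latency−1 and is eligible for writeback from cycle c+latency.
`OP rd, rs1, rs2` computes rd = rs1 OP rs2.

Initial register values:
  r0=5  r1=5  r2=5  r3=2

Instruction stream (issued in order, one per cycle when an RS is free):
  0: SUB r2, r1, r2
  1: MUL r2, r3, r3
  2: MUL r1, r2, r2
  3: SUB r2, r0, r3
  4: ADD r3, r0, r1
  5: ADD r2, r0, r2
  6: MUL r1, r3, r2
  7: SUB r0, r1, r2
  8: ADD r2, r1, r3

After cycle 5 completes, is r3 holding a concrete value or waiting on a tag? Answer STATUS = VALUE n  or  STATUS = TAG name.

cycle 1: issue SUB r2<-Add1 // r0:5,r1:5,r2:Add1,r3:2
cycle 2: issue MUL r2<-Mul1 // r0:5,r1:5,r2:Mul1,r3:2
cycle 3: issue MUL r1<-Mul2 // r0:5,r1:Mul2,r2:Mul1,r3:2
cycle 4: CDB Add1=0; issue SUB r2<-Add1 // r0:5,r1:Mul2,r2:Add1,r3:2
cycle 5: issue ADD r3<-Add2 // r0:5,r1:Mul2,r2:Add1,r3:Add2

STATUS = TAG Add2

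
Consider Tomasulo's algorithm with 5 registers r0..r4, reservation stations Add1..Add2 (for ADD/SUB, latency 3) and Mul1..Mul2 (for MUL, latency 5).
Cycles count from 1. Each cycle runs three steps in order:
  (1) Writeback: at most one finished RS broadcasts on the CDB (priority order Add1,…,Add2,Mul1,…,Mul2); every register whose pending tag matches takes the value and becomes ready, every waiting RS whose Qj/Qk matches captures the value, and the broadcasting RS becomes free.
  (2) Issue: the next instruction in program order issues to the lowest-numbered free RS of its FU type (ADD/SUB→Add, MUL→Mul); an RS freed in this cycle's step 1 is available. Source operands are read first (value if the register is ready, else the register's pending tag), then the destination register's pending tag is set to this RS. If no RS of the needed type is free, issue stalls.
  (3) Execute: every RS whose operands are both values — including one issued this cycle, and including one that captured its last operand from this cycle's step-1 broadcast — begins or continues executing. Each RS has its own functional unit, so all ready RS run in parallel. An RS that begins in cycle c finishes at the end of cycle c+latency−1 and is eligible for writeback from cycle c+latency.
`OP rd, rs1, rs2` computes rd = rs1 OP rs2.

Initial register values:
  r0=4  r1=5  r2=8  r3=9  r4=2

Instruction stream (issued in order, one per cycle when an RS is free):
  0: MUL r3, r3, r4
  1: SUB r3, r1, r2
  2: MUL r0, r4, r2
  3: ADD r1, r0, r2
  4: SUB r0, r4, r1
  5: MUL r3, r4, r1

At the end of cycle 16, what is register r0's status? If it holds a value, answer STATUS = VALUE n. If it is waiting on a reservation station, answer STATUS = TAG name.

STATUS = VALUE -22

cycle 1: issue MUL r3<-Mul1 // r0:4,r1:5,r2:8,r3:Mul1,r4:2
cycle 2: issue SUB r3<-Add1 // r0:4,r1:5,r2:8,r3:Add1,r4:2
cycle 3: issue MUL r0<-Mul2 // r0:Mul2,r1:5,r2:8,r3:Add1,r4:2
cycle 4: issue ADD r1<-Add2 // r0:Mul2,r1:Add2,r2:8,r3:Add1,r4:2
cycle 5: CDB Add1=-3; issue SUB r0<-Add1 // r0:Add1,r1:Add2,r2:8,r3:-3,r4:2
cycle 6: CDB Mul1=18; issue MUL r3<-Mul1 // r0:Add1,r1:Add2,r2:8,r3:Mul1,r4:2
cycle 7: - // r0:Add1,r1:Add2,r2:8,r3:Mul1,r4:2
cycle 8: CDB Mul2=16 // r0:Add1,r1:Add2,r2:8,r3:Mul1,r4:2
cycle 9: - // r0:Add1,r1:Add2,r2:8,r3:Mul1,r4:2
cycle 10: - // r0:Add1,r1:Add2,r2:8,r3:Mul1,r4:2
cycle 11: CDB Add2=24 // r0:Add1,r1:24,r2:8,r3:Mul1,r4:2
cycle 12: - // r0:Add1,r1:24,r2:8,r3:Mul1,r4:2
cycle 13: - // r0:Add1,r1:24,r2:8,r3:Mul1,r4:2
cycle 14: CDB Add1=-22 // r0:-22,r1:24,r2:8,r3:Mul1,r4:2
cycle 15: - // r0:-22,r1:24,r2:8,r3:Mul1,r4:2
cycle 16: CDB Mul1=48 // r0:-22,r1:24,r2:8,r3:48,r4:2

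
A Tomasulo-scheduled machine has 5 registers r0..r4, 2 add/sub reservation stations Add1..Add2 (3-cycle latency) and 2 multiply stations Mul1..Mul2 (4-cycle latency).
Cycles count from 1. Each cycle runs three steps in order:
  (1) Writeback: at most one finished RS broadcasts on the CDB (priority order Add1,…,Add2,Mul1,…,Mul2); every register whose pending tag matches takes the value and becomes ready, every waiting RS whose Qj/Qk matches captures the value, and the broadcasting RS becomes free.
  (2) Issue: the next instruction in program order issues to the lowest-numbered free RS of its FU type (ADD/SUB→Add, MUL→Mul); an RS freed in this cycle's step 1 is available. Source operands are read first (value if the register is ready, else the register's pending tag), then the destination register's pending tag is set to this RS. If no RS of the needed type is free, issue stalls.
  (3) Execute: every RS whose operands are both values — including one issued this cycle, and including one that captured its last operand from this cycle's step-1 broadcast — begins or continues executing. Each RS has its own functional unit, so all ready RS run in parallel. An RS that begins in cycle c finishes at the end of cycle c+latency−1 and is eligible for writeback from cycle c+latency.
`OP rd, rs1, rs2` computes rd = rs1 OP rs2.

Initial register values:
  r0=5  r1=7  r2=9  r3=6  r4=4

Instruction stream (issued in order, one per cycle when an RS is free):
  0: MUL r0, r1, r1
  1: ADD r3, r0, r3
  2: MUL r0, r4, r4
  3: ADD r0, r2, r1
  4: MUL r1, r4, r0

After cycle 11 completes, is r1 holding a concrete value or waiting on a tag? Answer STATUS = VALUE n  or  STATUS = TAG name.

STATUS = VALUE 64

  c1: issue MUL r0<-Mul1  regs: r0:Mul1,r1:7,r2:9,r3:6,r4:4
  c2: issue ADD r3<-Add1  regs: r0:Mul1,r1:7,r2:9,r3:Add1,r4:4
  c3: issue MUL r0<-Mul2  regs: r0:Mul2,r1:7,r2:9,r3:Add1,r4:4
  c4: issue ADD r0<-Add2  regs: r0:Add2,r1:7,r2:9,r3:Add1,r4:4
  c5: CDB Mul1=49; issue MUL r1<-Mul1  regs: r0:Add2,r1:Mul1,r2:9,r3:Add1,r4:4
  c6: -  regs: r0:Add2,r1:Mul1,r2:9,r3:Add1,r4:4
  c7: CDB Add2=16  regs: r0:16,r1:Mul1,r2:9,r3:Add1,r4:4
  c8: CDB Add1=55  regs: r0:16,r1:Mul1,r2:9,r3:55,r4:4
  c9: CDB Mul2=16  regs: r0:16,r1:Mul1,r2:9,r3:55,r4:4
  c10: -  regs: r0:16,r1:Mul1,r2:9,r3:55,r4:4
  c11: CDB Mul1=64  regs: r0:16,r1:64,r2:9,r3:55,r4:4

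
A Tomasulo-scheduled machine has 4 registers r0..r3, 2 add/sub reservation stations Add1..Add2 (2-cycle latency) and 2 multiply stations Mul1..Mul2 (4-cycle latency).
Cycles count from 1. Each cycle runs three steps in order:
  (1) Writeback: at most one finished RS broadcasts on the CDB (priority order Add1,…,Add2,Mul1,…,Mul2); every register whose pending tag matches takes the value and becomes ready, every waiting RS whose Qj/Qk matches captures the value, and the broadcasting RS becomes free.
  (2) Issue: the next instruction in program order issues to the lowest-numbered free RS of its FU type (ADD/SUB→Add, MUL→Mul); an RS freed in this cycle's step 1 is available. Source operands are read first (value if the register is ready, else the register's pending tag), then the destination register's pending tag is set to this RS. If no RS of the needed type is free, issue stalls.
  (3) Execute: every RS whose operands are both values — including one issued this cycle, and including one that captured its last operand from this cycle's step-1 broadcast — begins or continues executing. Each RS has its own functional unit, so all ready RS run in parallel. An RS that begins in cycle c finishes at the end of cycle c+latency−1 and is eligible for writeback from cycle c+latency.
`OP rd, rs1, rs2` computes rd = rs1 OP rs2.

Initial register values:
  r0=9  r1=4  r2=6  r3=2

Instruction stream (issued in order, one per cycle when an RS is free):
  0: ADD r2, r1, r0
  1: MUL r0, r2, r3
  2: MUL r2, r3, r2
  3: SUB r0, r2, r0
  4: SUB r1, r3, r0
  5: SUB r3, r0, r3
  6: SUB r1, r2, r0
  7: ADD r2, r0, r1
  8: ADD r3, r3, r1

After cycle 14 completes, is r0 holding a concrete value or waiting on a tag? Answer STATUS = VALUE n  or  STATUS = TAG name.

STATUS = VALUE 0

  c1: issue ADD r2<-Add1  regs: r0:9,r1:4,r2:Add1,r3:2
  c2: issue MUL r0<-Mul1  regs: r0:Mul1,r1:4,r2:Add1,r3:2
  c3: CDB Add1=13; issue MUL r2<-Mul2  regs: r0:Mul1,r1:4,r2:Mul2,r3:2
  c4: issue SUB r0<-Add1  regs: r0:Add1,r1:4,r2:Mul2,r3:2
  c5: issue SUB r1<-Add2  regs: r0:Add1,r1:Add2,r2:Mul2,r3:2
  c6: stall  regs: r0:Add1,r1:Add2,r2:Mul2,r3:2
  c7: CDB Mul1=26; stall  regs: r0:Add1,r1:Add2,r2:Mul2,r3:2
  c8: CDB Mul2=26; stall  regs: r0:Add1,r1:Add2,r2:26,r3:2
  c9: stall  regs: r0:Add1,r1:Add2,r2:26,r3:2
  c10: CDB Add1=0; issue SUB r3<-Add1  regs: r0:0,r1:Add2,r2:26,r3:Add1
  c11: stall  regs: r0:0,r1:Add2,r2:26,r3:Add1
  c12: CDB Add1=-2; issue SUB r1<-Add1  regs: r0:0,r1:Add1,r2:26,r3:-2
  c13: CDB Add2=2; issue ADD r2<-Add2  regs: r0:0,r1:Add1,r2:Add2,r3:-2
  c14: CDB Add1=26; issue ADD r3<-Add1  regs: r0:0,r1:26,r2:Add2,r3:Add1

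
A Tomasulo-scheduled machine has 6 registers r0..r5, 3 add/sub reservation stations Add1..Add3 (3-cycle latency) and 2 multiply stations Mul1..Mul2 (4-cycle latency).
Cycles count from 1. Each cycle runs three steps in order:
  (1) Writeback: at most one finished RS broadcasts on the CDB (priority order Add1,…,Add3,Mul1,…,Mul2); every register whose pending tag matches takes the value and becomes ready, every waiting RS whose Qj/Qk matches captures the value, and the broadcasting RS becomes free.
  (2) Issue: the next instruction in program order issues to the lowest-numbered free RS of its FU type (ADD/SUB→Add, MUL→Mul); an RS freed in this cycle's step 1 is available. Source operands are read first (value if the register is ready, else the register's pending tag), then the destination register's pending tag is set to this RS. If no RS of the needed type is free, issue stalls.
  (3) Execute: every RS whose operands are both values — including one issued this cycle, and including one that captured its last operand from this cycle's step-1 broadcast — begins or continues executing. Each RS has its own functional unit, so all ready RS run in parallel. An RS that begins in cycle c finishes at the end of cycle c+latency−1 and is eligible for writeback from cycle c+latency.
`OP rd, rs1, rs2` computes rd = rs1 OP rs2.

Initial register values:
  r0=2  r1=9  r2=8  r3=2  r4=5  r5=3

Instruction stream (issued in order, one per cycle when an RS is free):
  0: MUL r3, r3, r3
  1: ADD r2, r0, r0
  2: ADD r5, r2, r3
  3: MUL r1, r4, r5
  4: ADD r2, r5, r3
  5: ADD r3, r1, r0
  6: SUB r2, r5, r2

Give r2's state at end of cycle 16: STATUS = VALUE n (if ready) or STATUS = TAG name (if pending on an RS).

cycle 1: issue MUL r3<-Mul1 // r0:2,r1:9,r2:8,r3:Mul1,r4:5,r5:3
cycle 2: issue ADD r2<-Add1 // r0:2,r1:9,r2:Add1,r3:Mul1,r4:5,r5:3
cycle 3: issue ADD r5<-Add2 // r0:2,r1:9,r2:Add1,r3:Mul1,r4:5,r5:Add2
cycle 4: issue MUL r1<-Mul2 // r0:2,r1:Mul2,r2:Add1,r3:Mul1,r4:5,r5:Add2
cycle 5: CDB Add1=4; issue ADD r2<-Add1 // r0:2,r1:Mul2,r2:Add1,r3:Mul1,r4:5,r5:Add2
cycle 6: CDB Mul1=4; issue ADD r3<-Add3 // r0:2,r1:Mul2,r2:Add1,r3:Add3,r4:5,r5:Add2
cycle 7: stall // r0:2,r1:Mul2,r2:Add1,r3:Add3,r4:5,r5:Add2
cycle 8: stall // r0:2,r1:Mul2,r2:Add1,r3:Add3,r4:5,r5:Add2
cycle 9: CDB Add2=8; issue SUB r2<-Add2 // r0:2,r1:Mul2,r2:Add2,r3:Add3,r4:5,r5:8
cycle 10: - // r0:2,r1:Mul2,r2:Add2,r3:Add3,r4:5,r5:8
cycle 11: - // r0:2,r1:Mul2,r2:Add2,r3:Add3,r4:5,r5:8
cycle 12: CDB Add1=12 // r0:2,r1:Mul2,r2:Add2,r3:Add3,r4:5,r5:8
cycle 13: CDB Mul2=40 // r0:2,r1:40,r2:Add2,r3:Add3,r4:5,r5:8
cycle 14: - // r0:2,r1:40,r2:Add2,r3:Add3,r4:5,r5:8
cycle 15: CDB Add2=-4 // r0:2,r1:40,r2:-4,r3:Add3,r4:5,r5:8
cycle 16: CDB Add3=42 // r0:2,r1:40,r2:-4,r3:42,r4:5,r5:8

STATUS = VALUE -4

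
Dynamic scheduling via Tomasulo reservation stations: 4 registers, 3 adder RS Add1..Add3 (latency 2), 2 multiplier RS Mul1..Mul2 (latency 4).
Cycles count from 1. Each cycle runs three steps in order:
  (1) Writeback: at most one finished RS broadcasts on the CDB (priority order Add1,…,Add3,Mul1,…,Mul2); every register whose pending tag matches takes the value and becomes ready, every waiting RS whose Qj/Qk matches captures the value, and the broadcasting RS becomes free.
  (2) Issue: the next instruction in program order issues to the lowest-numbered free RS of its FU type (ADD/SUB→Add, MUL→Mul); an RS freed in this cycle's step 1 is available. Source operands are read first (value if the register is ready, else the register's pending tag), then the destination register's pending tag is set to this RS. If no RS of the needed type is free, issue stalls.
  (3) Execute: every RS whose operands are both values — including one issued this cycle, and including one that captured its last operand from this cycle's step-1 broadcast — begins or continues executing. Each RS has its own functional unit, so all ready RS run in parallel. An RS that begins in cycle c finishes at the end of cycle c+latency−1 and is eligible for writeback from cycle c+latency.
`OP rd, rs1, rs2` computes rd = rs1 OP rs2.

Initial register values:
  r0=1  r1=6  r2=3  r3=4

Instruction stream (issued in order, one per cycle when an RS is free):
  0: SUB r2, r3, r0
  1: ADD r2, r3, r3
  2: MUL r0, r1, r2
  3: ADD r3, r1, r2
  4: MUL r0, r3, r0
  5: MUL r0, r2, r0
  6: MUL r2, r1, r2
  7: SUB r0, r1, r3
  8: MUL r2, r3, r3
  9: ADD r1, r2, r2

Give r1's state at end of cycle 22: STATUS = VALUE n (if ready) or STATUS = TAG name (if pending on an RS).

STATUS = VALUE 392

  c1: issue SUB r2<-Add1  regs: r0:1,r1:6,r2:Add1,r3:4
  c2: issue ADD r2<-Add2  regs: r0:1,r1:6,r2:Add2,r3:4
  c3: CDB Add1=3; issue MUL r0<-Mul1  regs: r0:Mul1,r1:6,r2:Add2,r3:4
  c4: CDB Add2=8; issue ADD r3<-Add1  regs: r0:Mul1,r1:6,r2:8,r3:Add1
  c5: issue MUL r0<-Mul2  regs: r0:Mul2,r1:6,r2:8,r3:Add1
  c6: CDB Add1=14; stall  regs: r0:Mul2,r1:6,r2:8,r3:14
  c7: stall  regs: r0:Mul2,r1:6,r2:8,r3:14
  c8: CDB Mul1=48; issue MUL r0<-Mul1  regs: r0:Mul1,r1:6,r2:8,r3:14
  c9: stall  regs: r0:Mul1,r1:6,r2:8,r3:14
  c10: stall  regs: r0:Mul1,r1:6,r2:8,r3:14
  c11: stall  regs: r0:Mul1,r1:6,r2:8,r3:14
  c12: CDB Mul2=672; issue MUL r2<-Mul2  regs: r0:Mul1,r1:6,r2:Mul2,r3:14
  c13: issue SUB r0<-Add1  regs: r0:Add1,r1:6,r2:Mul2,r3:14
  c14: stall  regs: r0:Add1,r1:6,r2:Mul2,r3:14
  c15: CDB Add1=-8; stall  regs: r0:-8,r1:6,r2:Mul2,r3:14
  c16: CDB Mul1=5376; issue MUL r2<-Mul1  regs: r0:-8,r1:6,r2:Mul1,r3:14
  c17: CDB Mul2=48; issue ADD r1<-Add1  regs: r0:-8,r1:Add1,r2:Mul1,r3:14
  c18: -  regs: r0:-8,r1:Add1,r2:Mul1,r3:14
  c19: -  regs: r0:-8,r1:Add1,r2:Mul1,r3:14
  c20: CDB Mul1=196  regs: r0:-8,r1:Add1,r2:196,r3:14
  c21: -  regs: r0:-8,r1:Add1,r2:196,r3:14
  c22: CDB Add1=392  regs: r0:-8,r1:392,r2:196,r3:14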